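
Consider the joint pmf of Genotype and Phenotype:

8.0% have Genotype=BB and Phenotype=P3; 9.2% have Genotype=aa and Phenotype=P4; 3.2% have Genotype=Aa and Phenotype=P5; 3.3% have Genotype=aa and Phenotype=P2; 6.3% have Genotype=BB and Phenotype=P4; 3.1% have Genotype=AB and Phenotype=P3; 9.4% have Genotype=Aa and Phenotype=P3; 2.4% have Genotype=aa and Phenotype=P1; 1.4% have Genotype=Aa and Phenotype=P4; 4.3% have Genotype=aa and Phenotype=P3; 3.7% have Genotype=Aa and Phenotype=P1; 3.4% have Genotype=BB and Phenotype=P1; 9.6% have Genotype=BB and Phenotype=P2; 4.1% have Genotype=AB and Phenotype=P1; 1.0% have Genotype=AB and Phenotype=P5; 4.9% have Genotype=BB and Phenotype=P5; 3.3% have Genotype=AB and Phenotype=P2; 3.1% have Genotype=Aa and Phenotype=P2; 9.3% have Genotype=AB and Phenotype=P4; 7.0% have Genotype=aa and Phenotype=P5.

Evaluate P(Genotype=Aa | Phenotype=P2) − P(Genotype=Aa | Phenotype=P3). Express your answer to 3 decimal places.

P(Phenotype=P2) = 0.031 + 0.033 + 0.033 + 0.096 = 0.193; P(Genotype=Aa | Phenotype=P2) = 0.031/0.193 = 0.1606.
P(Phenotype=P3) = 0.094 + 0.043 + 0.031 + 0.080 = 0.248; P(Genotype=Aa | Phenotype=P3) = 0.094/0.248 = 0.3790.
Difference = -0.218.

-0.218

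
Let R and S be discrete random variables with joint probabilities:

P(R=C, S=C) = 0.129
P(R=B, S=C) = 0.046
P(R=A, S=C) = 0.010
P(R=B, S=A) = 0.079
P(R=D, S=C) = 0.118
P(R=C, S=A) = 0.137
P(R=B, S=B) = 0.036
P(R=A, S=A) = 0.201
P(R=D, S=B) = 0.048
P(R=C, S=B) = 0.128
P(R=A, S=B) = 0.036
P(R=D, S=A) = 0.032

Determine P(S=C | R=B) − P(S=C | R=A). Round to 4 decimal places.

P(R=B) = 0.079 + 0.036 + 0.046 = 0.161; P(S=C | R=B) = 0.046/0.161 = 0.28571.
P(R=A) = 0.201 + 0.036 + 0.010 = 0.247; P(S=C | R=A) = 0.010/0.247 = 0.04049.
Difference = 0.2452.

0.2452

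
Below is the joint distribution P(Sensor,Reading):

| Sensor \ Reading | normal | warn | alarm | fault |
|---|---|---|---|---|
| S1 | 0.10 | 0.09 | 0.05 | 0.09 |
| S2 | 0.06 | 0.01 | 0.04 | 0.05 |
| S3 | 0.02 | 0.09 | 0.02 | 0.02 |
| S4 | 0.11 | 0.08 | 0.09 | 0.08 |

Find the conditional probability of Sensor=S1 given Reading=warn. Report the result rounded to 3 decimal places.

0.333

P(Reading=warn) = 0.09 + 0.01 + 0.09 + 0.08 = 0.27.
P(Sensor=S1 | Reading=warn) = 0.09/0.27 = 0.333.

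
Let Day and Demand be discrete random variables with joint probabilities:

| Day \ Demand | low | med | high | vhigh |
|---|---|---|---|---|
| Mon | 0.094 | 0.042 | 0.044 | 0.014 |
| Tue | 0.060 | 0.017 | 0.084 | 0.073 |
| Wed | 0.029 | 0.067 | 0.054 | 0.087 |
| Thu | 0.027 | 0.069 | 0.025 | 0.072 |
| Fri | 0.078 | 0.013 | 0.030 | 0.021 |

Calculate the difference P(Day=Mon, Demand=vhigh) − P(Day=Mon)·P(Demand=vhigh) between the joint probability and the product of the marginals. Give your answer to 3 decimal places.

-0.038

P(Day=Mon) = 0.094 + 0.042 + 0.044 + 0.014 = 0.194.
P(Demand=vhigh) = 0.014 + 0.073 + 0.087 + 0.072 + 0.021 = 0.267.
P(Day=Mon, Demand=vhigh) − P(Day=Mon)P(Demand=vhigh) = 0.014 − 0.194×0.267 = -0.038.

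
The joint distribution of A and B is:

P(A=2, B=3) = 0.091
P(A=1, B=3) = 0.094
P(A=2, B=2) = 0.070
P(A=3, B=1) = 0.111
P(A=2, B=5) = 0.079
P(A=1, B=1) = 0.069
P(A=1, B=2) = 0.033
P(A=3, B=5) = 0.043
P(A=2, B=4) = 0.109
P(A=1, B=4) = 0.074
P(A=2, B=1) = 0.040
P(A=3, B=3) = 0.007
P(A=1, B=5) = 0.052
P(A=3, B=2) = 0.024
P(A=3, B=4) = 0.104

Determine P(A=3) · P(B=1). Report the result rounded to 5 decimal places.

0.06358

P(A=3) = 0.111 + 0.024 + 0.007 + 0.104 + 0.043 = 0.289.
P(B=1) = 0.069 + 0.040 + 0.111 = 0.220.
Product: 0.289 × 0.220 = 0.06358.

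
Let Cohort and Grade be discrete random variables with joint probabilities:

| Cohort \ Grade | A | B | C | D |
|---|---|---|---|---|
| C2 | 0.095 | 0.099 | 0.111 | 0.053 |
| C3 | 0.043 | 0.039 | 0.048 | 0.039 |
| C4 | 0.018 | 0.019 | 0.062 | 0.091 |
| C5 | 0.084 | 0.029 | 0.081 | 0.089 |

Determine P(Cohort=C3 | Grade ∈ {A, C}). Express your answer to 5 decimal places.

0.16790

P(Grade=A) = 0.095 + 0.043 + 0.018 + 0.084 = 0.240.
P(Grade=C) = 0.111 + 0.048 + 0.062 + 0.081 = 0.302.
P(Grade ∈ {A, C}) = 0.240 + 0.302 = 0.542; P(Cohort=C3, Grade ∈ {A, C}) = 0.043 + 0.048 = 0.091.
P(Cohort=C3 | Grade ∈ {A, C}) = 0.091/0.542 = 0.16790.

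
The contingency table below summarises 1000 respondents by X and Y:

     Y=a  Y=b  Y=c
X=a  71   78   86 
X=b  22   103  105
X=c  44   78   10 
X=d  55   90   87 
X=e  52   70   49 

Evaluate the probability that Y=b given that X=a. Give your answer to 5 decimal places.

0.33191

Total with X=a: 71 + 78 + 86 = 235.
P(Y=b | X=a) = 78/235 = 0.33191.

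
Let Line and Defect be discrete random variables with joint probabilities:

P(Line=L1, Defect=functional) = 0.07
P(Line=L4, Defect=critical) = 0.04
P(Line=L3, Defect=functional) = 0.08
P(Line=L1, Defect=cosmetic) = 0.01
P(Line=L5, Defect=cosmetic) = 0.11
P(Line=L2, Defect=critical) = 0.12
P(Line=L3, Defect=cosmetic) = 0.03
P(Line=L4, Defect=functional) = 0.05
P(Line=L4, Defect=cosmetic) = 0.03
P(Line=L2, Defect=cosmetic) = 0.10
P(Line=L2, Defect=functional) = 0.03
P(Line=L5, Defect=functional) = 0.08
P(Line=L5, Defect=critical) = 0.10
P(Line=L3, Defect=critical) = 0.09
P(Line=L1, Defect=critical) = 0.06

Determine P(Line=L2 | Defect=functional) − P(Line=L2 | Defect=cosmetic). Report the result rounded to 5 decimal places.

-0.26037

P(Defect=functional) = 0.07 + 0.03 + 0.08 + 0.05 + 0.08 = 0.31; P(Line=L2 | Defect=functional) = 0.03/0.31 = 0.096774.
P(Defect=cosmetic) = 0.01 + 0.10 + 0.03 + 0.03 + 0.11 = 0.28; P(Line=L2 | Defect=cosmetic) = 0.10/0.28 = 0.357143.
Difference = -0.26037.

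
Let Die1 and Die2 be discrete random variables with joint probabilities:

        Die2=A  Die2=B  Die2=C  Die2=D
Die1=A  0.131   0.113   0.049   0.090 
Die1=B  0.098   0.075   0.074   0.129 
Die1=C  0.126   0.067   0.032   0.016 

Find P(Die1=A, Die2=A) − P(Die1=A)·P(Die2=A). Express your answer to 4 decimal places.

-0.0050

P(Die1=A) = 0.131 + 0.113 + 0.049 + 0.090 = 0.383.
P(Die2=A) = 0.131 + 0.098 + 0.126 = 0.355.
P(Die1=A, Die2=A) − P(Die1=A)P(Die2=A) = 0.131 − 0.383×0.355 = -0.0050.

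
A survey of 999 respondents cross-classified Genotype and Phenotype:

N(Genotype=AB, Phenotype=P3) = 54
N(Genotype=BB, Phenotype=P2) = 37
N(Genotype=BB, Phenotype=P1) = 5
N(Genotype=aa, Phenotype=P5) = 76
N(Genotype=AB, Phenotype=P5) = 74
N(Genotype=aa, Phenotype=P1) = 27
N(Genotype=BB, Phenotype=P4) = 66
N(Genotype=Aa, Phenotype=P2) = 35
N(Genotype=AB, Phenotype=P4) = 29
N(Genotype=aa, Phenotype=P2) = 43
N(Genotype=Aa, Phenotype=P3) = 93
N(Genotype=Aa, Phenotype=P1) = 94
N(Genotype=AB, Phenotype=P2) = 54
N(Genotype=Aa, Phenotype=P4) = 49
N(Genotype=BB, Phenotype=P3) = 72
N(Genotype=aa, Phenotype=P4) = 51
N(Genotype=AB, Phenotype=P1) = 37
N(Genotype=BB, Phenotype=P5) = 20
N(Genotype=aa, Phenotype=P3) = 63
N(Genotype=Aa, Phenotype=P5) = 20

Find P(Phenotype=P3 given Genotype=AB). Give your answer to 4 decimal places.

Total with Genotype=AB: 37 + 54 + 54 + 29 + 74 = 248.
P(Phenotype=P3 | Genotype=AB) = 54/248 = 0.2177.

0.2177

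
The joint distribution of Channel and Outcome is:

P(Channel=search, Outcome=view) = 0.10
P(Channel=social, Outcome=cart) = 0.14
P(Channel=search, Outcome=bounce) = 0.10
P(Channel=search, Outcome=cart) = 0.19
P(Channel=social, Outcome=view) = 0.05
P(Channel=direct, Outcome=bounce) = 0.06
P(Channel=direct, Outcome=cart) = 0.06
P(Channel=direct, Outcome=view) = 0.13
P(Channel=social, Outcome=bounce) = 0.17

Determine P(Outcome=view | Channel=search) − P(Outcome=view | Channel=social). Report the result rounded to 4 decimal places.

P(Channel=search) = 0.10 + 0.10 + 0.19 = 0.39; P(Outcome=view | Channel=search) = 0.10/0.39 = 0.25641.
P(Channel=social) = 0.17 + 0.05 + 0.14 = 0.36; P(Outcome=view | Channel=social) = 0.05/0.36 = 0.13889.
Difference = 0.1175.

0.1175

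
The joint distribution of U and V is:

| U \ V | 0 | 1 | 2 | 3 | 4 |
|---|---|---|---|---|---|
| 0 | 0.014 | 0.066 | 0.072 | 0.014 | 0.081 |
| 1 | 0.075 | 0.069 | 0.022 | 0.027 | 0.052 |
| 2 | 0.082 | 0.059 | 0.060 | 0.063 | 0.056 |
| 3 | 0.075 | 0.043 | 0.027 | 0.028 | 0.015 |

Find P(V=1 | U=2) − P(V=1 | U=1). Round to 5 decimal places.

P(U=2) = 0.082 + 0.059 + 0.060 + 0.063 + 0.056 = 0.320; P(V=1 | U=2) = 0.059/0.320 = 0.184375.
P(U=1) = 0.075 + 0.069 + 0.022 + 0.027 + 0.052 = 0.245; P(V=1 | U=1) = 0.069/0.245 = 0.281633.
Difference = -0.09726.

-0.09726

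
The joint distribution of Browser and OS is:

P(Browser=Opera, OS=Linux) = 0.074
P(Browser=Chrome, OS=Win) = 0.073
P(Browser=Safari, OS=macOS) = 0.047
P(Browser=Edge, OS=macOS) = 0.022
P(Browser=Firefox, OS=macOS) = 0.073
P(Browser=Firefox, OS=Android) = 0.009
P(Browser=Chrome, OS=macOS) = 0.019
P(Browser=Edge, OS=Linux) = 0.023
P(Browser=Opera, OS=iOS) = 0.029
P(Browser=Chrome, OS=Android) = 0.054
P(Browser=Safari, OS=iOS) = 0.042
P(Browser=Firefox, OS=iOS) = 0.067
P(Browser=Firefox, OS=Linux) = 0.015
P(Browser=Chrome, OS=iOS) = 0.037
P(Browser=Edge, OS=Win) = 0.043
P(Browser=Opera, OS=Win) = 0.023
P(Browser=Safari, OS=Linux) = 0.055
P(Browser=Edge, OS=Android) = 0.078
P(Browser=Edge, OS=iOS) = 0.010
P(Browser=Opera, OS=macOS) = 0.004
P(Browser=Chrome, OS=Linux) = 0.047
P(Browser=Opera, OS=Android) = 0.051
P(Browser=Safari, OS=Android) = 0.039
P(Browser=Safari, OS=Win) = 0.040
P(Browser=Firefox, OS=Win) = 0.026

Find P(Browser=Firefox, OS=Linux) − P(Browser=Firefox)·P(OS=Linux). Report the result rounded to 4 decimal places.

P(Browser=Firefox) = 0.026 + 0.073 + 0.015 + 0.067 + 0.009 = 0.190.
P(OS=Linux) = 0.047 + 0.015 + 0.055 + 0.023 + 0.074 = 0.214.
P(Browser=Firefox, OS=Linux) − P(Browser=Firefox)P(OS=Linux) = 0.015 − 0.190×0.214 = -0.0257.

-0.0257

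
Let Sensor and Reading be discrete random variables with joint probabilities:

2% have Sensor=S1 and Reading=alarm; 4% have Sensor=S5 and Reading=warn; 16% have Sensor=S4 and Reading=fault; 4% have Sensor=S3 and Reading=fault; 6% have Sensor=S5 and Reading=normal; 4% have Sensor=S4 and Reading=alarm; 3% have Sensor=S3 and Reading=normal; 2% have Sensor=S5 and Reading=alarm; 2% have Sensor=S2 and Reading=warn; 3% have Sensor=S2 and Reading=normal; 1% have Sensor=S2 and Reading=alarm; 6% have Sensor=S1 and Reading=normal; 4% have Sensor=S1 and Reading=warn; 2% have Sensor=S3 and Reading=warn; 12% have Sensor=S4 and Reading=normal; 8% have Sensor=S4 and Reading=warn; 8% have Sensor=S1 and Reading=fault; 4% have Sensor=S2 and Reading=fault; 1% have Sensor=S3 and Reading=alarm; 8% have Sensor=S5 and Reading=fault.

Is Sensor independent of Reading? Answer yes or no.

yes

Every cell satisfies P(Sensor,Reading) = P(Sensor)·P(Reading). For instance P(Sensor=S1) = 0.20, P(Reading=fault) = 0.40, and 0.20×0.40 = 0.08 matches the joint entry. So Sensor and Reading are independent.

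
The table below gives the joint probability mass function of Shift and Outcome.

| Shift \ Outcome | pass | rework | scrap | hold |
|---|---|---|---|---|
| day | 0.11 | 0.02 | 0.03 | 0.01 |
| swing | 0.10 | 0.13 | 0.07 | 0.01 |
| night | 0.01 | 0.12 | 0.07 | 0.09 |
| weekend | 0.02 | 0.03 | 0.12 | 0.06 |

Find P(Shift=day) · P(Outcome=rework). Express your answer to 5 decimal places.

P(Shift=day) = 0.11 + 0.02 + 0.03 + 0.01 = 0.17.
P(Outcome=rework) = 0.02 + 0.13 + 0.12 + 0.03 = 0.30.
Product: 0.17 × 0.30 = 0.05100.

0.05100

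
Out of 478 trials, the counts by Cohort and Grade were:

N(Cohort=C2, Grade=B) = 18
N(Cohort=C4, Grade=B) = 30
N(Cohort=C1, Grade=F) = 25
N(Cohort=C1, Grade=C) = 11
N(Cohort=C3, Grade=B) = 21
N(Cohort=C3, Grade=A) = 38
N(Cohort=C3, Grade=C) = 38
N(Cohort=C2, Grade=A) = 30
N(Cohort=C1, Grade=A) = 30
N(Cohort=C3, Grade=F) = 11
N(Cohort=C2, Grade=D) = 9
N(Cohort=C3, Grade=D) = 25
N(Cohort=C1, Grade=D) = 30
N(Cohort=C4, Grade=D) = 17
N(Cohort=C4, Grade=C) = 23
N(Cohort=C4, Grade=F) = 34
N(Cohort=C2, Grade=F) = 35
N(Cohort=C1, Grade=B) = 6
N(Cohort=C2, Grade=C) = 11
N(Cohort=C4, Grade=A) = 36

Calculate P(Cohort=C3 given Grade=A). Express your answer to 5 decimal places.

0.28358

Total with Grade=A: 30 + 30 + 38 + 36 = 134.
P(Cohort=C3 | Grade=A) = 38/134 = 0.28358.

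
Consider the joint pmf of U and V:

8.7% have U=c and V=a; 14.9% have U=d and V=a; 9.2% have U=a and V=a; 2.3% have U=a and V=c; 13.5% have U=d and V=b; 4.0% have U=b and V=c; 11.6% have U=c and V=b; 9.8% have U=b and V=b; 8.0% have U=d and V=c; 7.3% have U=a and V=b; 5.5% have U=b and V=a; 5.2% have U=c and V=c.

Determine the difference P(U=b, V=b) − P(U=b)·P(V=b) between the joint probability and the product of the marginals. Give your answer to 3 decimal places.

0.017

P(U=b) = 0.055 + 0.098 + 0.040 = 0.193.
P(V=b) = 0.073 + 0.098 + 0.116 + 0.135 = 0.422.
P(U=b, V=b) − P(U=b)P(V=b) = 0.098 − 0.193×0.422 = 0.017.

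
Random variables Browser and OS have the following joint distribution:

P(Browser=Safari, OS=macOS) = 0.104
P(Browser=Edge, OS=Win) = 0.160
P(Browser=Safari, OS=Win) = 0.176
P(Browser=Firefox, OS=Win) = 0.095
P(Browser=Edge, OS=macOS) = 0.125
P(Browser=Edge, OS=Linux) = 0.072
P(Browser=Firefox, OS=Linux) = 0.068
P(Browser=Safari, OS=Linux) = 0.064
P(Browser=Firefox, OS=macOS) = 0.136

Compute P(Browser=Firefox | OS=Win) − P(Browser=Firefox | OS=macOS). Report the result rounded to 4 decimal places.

P(OS=Win) = 0.095 + 0.176 + 0.160 = 0.431; P(Browser=Firefox | OS=Win) = 0.095/0.431 = 0.22042.
P(OS=macOS) = 0.136 + 0.104 + 0.125 = 0.365; P(Browser=Firefox | OS=macOS) = 0.136/0.365 = 0.37260.
Difference = -0.1522.

-0.1522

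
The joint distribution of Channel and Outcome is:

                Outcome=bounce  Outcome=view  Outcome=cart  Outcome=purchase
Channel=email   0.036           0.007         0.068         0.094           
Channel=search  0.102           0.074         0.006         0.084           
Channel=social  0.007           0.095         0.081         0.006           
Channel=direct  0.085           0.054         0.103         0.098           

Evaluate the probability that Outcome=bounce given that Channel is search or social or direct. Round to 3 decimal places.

0.244

P(Channel=search) = 0.102 + 0.074 + 0.006 + 0.084 = 0.266.
P(Channel=social) = 0.007 + 0.095 + 0.081 + 0.006 = 0.189.
P(Channel=direct) = 0.085 + 0.054 + 0.103 + 0.098 = 0.340.
P(Channel ∈ {search, social, direct}) = 0.266 + 0.189 + 0.340 = 0.795; P(Outcome=bounce, Channel ∈ {search, social, direct}) = 0.102 + 0.007 + 0.085 = 0.194.
P(Outcome=bounce | Channel ∈ {search, social, direct}) = 0.194/0.795 = 0.244.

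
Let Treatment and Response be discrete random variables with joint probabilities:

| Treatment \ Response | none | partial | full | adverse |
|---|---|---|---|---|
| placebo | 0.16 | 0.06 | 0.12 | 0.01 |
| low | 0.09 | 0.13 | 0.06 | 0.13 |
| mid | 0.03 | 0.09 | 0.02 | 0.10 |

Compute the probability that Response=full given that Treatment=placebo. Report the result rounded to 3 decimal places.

P(Treatment=placebo) = 0.16 + 0.06 + 0.12 + 0.01 = 0.35.
P(Response=full | Treatment=placebo) = 0.12/0.35 = 0.343.

0.343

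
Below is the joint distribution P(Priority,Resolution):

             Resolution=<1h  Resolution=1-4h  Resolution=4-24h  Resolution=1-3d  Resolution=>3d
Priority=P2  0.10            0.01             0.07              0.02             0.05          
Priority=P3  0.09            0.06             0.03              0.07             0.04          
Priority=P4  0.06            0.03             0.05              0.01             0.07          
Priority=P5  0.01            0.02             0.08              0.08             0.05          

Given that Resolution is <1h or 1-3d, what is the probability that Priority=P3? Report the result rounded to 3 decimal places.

P(Resolution=<1h) = 0.10 + 0.09 + 0.06 + 0.01 = 0.26.
P(Resolution=1-3d) = 0.02 + 0.07 + 0.01 + 0.08 = 0.18.
P(Resolution ∈ {<1h, 1-3d}) = 0.26 + 0.18 = 0.44; P(Priority=P3, Resolution ∈ {<1h, 1-3d}) = 0.09 + 0.07 = 0.16.
P(Priority=P3 | Resolution ∈ {<1h, 1-3d}) = 0.16/0.44 = 0.364.

0.364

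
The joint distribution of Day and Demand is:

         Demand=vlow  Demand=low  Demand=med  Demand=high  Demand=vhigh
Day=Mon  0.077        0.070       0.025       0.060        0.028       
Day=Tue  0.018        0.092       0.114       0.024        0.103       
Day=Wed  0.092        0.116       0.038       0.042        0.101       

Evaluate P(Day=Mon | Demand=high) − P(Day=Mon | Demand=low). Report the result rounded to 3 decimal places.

P(Demand=high) = 0.060 + 0.024 + 0.042 = 0.126; P(Day=Mon | Demand=high) = 0.060/0.126 = 0.4762.
P(Demand=low) = 0.070 + 0.092 + 0.116 = 0.278; P(Day=Mon | Demand=low) = 0.070/0.278 = 0.2518.
Difference = 0.224.

0.224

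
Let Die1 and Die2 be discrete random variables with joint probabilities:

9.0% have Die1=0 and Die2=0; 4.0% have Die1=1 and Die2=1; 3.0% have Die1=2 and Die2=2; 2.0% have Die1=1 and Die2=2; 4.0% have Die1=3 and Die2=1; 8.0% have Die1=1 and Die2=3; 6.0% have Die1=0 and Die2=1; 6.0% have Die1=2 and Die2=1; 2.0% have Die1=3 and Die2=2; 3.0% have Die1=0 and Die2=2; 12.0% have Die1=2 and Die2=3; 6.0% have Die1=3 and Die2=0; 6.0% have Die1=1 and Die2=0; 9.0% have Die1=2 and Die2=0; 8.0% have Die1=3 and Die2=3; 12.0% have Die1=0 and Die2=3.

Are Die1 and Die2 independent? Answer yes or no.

Every cell satisfies P(Die1,Die2) = P(Die1)·P(Die2). For instance P(Die1=1) = 0.200, P(Die2=2) = 0.100, and 0.200×0.100 = 0.020 matches the joint entry. So Die1 and Die2 are independent.

yes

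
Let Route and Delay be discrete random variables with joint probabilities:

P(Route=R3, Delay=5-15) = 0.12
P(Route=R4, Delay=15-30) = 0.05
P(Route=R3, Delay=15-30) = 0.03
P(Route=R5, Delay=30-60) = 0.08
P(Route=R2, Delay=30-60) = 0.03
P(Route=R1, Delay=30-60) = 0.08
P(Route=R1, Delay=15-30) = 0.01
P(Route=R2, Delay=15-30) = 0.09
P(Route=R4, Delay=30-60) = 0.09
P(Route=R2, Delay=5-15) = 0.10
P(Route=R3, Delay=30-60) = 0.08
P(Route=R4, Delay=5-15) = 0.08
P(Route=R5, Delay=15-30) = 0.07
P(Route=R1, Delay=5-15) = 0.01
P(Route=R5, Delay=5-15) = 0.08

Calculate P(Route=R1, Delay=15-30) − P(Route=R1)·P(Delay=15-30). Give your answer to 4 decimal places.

P(Route=R1) = 0.01 + 0.01 + 0.08 = 0.10.
P(Delay=15-30) = 0.01 + 0.09 + 0.03 + 0.05 + 0.07 = 0.25.
P(Route=R1, Delay=15-30) − P(Route=R1)P(Delay=15-30) = 0.01 − 0.10×0.25 = -0.0150.

-0.0150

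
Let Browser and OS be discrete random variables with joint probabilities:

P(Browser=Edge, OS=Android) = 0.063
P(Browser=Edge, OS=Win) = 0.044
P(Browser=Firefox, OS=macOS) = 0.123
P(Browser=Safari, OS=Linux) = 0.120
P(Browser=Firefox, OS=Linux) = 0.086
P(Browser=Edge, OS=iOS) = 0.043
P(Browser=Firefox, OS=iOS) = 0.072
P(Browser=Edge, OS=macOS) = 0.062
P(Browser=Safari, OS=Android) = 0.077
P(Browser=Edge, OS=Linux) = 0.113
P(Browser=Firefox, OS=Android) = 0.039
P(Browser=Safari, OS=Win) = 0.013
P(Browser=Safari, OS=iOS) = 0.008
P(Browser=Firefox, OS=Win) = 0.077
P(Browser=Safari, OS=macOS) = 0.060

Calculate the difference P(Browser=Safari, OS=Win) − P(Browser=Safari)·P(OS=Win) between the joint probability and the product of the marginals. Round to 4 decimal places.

-0.0243

P(Browser=Safari) = 0.013 + 0.060 + 0.120 + 0.008 + 0.077 = 0.278.
P(OS=Win) = 0.077 + 0.013 + 0.044 = 0.134.
P(Browser=Safari, OS=Win) − P(Browser=Safari)P(OS=Win) = 0.013 − 0.278×0.134 = -0.0243.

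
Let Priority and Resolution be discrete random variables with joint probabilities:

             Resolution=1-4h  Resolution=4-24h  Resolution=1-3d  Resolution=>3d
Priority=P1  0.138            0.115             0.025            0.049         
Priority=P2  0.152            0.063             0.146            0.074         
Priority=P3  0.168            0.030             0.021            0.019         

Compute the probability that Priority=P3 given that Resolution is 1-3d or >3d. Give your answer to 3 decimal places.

P(Resolution=1-3d) = 0.025 + 0.146 + 0.021 = 0.192.
P(Resolution=>3d) = 0.049 + 0.074 + 0.019 = 0.142.
P(Resolution ∈ {1-3d, >3d}) = 0.192 + 0.142 = 0.334; P(Priority=P3, Resolution ∈ {1-3d, >3d}) = 0.021 + 0.019 = 0.040.
P(Priority=P3 | Resolution ∈ {1-3d, >3d}) = 0.040/0.334 = 0.120.

0.120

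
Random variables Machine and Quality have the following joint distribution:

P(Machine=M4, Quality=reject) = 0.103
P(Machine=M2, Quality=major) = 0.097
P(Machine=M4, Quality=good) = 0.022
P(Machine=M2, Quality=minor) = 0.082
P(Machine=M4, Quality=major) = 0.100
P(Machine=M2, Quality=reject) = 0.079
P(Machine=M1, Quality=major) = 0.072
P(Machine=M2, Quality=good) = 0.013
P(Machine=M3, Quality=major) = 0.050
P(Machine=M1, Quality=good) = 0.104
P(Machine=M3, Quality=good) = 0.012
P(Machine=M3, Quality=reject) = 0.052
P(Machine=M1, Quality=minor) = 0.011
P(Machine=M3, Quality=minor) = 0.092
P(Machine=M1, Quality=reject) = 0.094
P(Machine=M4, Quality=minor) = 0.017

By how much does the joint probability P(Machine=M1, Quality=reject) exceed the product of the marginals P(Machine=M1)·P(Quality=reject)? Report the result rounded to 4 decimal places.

P(Machine=M1) = 0.104 + 0.011 + 0.072 + 0.094 = 0.281.
P(Quality=reject) = 0.094 + 0.079 + 0.052 + 0.103 = 0.328.
P(Machine=M1, Quality=reject) − P(Machine=M1)P(Quality=reject) = 0.094 − 0.281×0.328 = 0.0018.

0.0018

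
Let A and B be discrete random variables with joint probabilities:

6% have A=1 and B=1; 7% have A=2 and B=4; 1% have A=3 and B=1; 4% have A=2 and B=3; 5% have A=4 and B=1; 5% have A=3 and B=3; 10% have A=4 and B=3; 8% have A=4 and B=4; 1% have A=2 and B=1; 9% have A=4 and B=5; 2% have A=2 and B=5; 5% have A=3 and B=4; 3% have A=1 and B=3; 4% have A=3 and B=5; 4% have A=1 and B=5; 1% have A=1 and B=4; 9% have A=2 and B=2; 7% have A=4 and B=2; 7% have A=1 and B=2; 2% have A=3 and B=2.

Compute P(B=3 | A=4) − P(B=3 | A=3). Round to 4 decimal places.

P(A=4) = 0.05 + 0.07 + 0.10 + 0.08 + 0.09 = 0.39; P(B=3 | A=4) = 0.10/0.39 = 0.25641.
P(A=3) = 0.01 + 0.02 + 0.05 + 0.05 + 0.04 = 0.17; P(B=3 | A=3) = 0.05/0.17 = 0.29412.
Difference = -0.0377.

-0.0377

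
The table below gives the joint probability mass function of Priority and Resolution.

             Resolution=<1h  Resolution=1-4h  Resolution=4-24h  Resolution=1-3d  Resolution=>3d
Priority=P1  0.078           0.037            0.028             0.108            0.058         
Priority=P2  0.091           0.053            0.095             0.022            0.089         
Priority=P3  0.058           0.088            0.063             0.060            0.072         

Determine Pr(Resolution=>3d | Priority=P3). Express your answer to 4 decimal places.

0.2111

P(Priority=P3) = 0.058 + 0.088 + 0.063 + 0.060 + 0.072 = 0.341.
P(Resolution=>3d | Priority=P3) = 0.072/0.341 = 0.2111.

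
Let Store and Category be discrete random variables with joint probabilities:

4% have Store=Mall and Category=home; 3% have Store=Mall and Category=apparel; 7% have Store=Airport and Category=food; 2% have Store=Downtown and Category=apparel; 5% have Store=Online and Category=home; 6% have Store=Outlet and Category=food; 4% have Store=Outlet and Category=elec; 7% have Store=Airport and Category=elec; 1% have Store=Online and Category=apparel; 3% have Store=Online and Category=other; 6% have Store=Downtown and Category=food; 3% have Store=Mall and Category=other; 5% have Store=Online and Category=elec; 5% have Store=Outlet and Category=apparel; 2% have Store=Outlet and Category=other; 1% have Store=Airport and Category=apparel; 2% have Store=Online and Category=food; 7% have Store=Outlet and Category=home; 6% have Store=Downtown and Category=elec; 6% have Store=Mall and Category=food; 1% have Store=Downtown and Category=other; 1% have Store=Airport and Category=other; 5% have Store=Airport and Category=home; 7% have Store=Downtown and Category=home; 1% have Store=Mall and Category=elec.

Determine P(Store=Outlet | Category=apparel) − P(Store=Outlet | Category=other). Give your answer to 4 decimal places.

P(Category=apparel) = 0.02 + 0.03 + 0.01 + 0.05 + 0.01 = 0.12; P(Store=Outlet | Category=apparel) = 0.05/0.12 = 0.41667.
P(Category=other) = 0.01 + 0.03 + 0.01 + 0.02 + 0.03 = 0.10; P(Store=Outlet | Category=other) = 0.02/0.10 = 0.20000.
Difference = 0.2167.

0.2167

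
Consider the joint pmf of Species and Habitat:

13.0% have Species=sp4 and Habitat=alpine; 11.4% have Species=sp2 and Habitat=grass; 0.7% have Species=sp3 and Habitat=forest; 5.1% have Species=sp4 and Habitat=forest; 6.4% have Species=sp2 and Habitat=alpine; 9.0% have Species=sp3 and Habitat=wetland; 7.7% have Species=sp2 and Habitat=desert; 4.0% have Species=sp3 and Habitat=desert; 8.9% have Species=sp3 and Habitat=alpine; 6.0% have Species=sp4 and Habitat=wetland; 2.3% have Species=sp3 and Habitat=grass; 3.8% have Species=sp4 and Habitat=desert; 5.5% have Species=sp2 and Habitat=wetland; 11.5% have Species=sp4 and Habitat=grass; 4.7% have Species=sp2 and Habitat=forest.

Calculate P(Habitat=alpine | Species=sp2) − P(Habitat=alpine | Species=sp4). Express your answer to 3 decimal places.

-0.151

P(Species=sp2) = 0.047 + 0.114 + 0.055 + 0.077 + 0.064 = 0.357; P(Habitat=alpine | Species=sp2) = 0.064/0.357 = 0.1793.
P(Species=sp4) = 0.051 + 0.115 + 0.060 + 0.038 + 0.130 = 0.394; P(Habitat=alpine | Species=sp4) = 0.130/0.394 = 0.3299.
Difference = -0.151.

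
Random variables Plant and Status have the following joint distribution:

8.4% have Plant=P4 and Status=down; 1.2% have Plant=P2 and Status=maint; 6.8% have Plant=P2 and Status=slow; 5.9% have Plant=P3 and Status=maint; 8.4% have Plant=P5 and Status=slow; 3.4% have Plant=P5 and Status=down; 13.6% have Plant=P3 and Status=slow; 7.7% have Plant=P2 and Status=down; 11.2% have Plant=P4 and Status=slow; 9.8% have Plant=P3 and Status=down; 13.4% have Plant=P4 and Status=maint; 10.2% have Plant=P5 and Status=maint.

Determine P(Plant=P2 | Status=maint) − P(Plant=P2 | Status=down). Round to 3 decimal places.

P(Status=maint) = 0.012 + 0.059 + 0.134 + 0.102 = 0.307; P(Plant=P2 | Status=maint) = 0.012/0.307 = 0.0391.
P(Status=down) = 0.077 + 0.098 + 0.084 + 0.034 = 0.293; P(Plant=P2 | Status=down) = 0.077/0.293 = 0.2628.
Difference = -0.224.

-0.224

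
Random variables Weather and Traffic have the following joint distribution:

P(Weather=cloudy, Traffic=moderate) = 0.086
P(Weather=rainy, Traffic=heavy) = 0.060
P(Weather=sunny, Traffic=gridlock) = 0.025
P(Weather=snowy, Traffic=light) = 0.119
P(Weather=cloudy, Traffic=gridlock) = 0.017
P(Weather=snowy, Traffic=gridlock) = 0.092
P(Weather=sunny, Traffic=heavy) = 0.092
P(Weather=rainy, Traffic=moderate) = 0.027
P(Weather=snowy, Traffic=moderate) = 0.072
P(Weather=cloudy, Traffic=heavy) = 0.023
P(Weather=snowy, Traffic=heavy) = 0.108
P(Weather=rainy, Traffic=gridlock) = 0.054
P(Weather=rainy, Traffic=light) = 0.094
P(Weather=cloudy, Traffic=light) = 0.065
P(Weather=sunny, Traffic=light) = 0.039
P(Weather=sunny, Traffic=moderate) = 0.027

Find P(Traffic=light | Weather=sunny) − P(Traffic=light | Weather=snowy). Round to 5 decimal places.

P(Weather=sunny) = 0.039 + 0.027 + 0.092 + 0.025 = 0.183; P(Traffic=light | Weather=sunny) = 0.039/0.183 = 0.213115.
P(Weather=snowy) = 0.119 + 0.072 + 0.108 + 0.092 = 0.391; P(Traffic=light | Weather=snowy) = 0.119/0.391 = 0.304348.
Difference = -0.09123.

-0.09123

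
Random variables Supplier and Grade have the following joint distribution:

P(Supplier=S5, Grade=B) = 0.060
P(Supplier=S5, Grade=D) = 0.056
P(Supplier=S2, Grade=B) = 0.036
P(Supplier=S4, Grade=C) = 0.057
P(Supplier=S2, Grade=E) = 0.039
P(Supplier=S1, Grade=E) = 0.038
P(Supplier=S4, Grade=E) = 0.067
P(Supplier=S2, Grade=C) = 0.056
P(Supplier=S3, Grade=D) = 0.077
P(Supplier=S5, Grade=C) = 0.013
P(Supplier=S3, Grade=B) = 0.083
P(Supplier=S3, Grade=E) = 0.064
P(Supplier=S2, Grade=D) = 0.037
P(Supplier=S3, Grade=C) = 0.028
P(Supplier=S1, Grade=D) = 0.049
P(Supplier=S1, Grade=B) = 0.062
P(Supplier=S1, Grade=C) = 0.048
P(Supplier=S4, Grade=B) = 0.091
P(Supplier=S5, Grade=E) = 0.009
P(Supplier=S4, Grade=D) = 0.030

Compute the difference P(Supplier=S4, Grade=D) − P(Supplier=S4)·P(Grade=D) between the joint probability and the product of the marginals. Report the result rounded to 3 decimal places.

P(Supplier=S4) = 0.091 + 0.057 + 0.030 + 0.067 = 0.245.
P(Grade=D) = 0.049 + 0.037 + 0.077 + 0.030 + 0.056 = 0.249.
P(Supplier=S4, Grade=D) − P(Supplier=S4)P(Grade=D) = 0.030 − 0.245×0.249 = -0.031.

-0.031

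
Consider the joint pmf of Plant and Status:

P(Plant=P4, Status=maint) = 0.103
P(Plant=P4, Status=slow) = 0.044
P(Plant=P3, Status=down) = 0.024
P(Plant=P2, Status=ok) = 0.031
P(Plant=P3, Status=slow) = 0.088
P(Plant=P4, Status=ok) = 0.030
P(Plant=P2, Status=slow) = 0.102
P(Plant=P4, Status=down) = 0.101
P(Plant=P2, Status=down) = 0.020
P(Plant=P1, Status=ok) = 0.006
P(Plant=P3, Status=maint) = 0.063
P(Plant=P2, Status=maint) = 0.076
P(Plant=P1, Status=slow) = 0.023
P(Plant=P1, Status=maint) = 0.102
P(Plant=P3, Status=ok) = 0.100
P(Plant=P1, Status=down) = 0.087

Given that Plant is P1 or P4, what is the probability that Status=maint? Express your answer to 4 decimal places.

P(Plant=P1) = 0.006 + 0.023 + 0.087 + 0.102 = 0.218.
P(Plant=P4) = 0.030 + 0.044 + 0.101 + 0.103 = 0.278.
P(Plant ∈ {P1, P4}) = 0.218 + 0.278 = 0.496; P(Status=maint, Plant ∈ {P1, P4}) = 0.102 + 0.103 = 0.205.
P(Status=maint | Plant ∈ {P1, P4}) = 0.205/0.496 = 0.4133.

0.4133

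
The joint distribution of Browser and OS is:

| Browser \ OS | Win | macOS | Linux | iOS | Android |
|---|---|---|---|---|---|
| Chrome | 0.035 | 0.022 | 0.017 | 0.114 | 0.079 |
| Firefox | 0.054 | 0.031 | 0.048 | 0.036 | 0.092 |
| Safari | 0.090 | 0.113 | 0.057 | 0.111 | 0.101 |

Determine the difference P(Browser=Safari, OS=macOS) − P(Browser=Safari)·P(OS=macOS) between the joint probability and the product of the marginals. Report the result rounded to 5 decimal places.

P(Browser=Safari) = 0.090 + 0.113 + 0.057 + 0.111 + 0.101 = 0.472.
P(OS=macOS) = 0.022 + 0.031 + 0.113 = 0.166.
P(Browser=Safari, OS=macOS) − P(Browser=Safari)P(OS=macOS) = 0.113 − 0.472×0.166 = 0.03465.

0.03465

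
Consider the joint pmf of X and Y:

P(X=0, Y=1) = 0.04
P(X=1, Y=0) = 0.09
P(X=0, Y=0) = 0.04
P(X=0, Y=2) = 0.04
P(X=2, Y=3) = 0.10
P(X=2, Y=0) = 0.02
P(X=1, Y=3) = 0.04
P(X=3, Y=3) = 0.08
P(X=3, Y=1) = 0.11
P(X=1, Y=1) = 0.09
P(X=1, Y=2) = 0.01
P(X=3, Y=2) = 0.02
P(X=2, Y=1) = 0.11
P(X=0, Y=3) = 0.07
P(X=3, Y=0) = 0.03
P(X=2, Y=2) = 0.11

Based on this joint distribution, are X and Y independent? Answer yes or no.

P(X=2) = 0.34 and P(Y=2) = 0.18, so their product is 0.0612, but P(X=2, Y=2) = 0.11. Since these differ, X and Y are not independent.

no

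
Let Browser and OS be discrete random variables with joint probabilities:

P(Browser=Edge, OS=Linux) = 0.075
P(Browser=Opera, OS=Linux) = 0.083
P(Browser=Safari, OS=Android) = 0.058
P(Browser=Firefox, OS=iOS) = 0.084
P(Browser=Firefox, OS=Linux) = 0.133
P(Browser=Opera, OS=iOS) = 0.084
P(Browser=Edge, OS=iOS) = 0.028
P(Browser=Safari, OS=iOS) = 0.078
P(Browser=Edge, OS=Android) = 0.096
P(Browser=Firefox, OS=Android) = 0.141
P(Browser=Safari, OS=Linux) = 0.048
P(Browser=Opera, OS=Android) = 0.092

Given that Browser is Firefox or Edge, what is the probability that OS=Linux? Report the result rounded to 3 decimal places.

P(Browser=Firefox) = 0.133 + 0.084 + 0.141 = 0.358.
P(Browser=Edge) = 0.075 + 0.028 + 0.096 = 0.199.
P(Browser ∈ {Firefox, Edge}) = 0.358 + 0.199 = 0.557; P(OS=Linux, Browser ∈ {Firefox, Edge}) = 0.133 + 0.075 = 0.208.
P(OS=Linux | Browser ∈ {Firefox, Edge}) = 0.208/0.557 = 0.373.

0.373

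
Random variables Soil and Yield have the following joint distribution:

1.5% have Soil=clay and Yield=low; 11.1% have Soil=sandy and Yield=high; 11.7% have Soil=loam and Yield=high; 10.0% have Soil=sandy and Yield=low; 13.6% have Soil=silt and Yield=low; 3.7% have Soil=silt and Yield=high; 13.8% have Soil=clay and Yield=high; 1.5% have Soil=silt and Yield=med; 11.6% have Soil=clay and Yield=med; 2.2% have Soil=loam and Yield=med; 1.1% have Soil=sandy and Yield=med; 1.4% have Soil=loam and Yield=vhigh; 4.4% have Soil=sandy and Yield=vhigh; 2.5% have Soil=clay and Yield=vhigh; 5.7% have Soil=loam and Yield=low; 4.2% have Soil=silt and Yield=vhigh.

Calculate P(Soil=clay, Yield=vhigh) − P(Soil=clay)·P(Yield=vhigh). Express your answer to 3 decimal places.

P(Soil=clay) = 0.015 + 0.116 + 0.138 + 0.025 = 0.294.
P(Yield=vhigh) = 0.044 + 0.014 + 0.025 + 0.042 = 0.125.
P(Soil=clay, Yield=vhigh) − P(Soil=clay)P(Yield=vhigh) = 0.025 − 0.294×0.125 = -0.012.

-0.012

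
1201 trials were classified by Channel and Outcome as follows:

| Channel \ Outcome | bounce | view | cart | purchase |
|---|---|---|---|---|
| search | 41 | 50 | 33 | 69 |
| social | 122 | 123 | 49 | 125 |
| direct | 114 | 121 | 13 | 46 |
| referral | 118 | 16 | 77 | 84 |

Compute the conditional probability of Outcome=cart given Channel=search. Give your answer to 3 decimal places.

0.171

Total with Channel=search: 41 + 50 + 33 + 69 = 193.
P(Outcome=cart | Channel=search) = 33/193 = 0.171.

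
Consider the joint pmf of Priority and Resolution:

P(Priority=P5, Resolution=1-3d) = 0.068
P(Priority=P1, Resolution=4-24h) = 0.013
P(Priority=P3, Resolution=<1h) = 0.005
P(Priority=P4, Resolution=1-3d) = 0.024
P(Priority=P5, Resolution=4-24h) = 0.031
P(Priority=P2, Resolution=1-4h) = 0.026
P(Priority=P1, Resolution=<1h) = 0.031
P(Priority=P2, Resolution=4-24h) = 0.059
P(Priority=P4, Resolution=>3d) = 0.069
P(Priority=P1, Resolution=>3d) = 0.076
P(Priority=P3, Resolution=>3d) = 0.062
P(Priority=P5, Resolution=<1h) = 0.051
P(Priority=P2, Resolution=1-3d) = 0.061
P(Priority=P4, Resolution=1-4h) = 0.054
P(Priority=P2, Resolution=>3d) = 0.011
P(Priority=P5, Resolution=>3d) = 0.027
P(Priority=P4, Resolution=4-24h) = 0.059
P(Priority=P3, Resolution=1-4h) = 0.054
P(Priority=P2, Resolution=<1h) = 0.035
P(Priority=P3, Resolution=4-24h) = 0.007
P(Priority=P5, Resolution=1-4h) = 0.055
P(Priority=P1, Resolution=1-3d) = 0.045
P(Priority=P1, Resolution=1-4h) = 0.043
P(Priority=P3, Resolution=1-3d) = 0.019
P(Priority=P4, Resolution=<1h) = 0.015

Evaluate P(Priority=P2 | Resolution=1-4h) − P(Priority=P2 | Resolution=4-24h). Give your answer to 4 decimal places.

P(Resolution=1-4h) = 0.043 + 0.026 + 0.054 + 0.054 + 0.055 = 0.232; P(Priority=P2 | Resolution=1-4h) = 0.026/0.232 = 0.11207.
P(Resolution=4-24h) = 0.013 + 0.059 + 0.007 + 0.059 + 0.031 = 0.169; P(Priority=P2 | Resolution=4-24h) = 0.059/0.169 = 0.34911.
Difference = -0.2370.

-0.2370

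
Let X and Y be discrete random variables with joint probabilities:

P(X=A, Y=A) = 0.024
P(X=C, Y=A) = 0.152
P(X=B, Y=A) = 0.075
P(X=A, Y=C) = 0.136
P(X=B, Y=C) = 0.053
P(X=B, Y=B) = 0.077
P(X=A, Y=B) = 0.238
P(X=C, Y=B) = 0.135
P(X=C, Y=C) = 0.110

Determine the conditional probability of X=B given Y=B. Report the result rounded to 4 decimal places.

0.1711

P(Y=B) = 0.238 + 0.077 + 0.135 = 0.450.
P(X=B | Y=B) = 0.077/0.450 = 0.1711.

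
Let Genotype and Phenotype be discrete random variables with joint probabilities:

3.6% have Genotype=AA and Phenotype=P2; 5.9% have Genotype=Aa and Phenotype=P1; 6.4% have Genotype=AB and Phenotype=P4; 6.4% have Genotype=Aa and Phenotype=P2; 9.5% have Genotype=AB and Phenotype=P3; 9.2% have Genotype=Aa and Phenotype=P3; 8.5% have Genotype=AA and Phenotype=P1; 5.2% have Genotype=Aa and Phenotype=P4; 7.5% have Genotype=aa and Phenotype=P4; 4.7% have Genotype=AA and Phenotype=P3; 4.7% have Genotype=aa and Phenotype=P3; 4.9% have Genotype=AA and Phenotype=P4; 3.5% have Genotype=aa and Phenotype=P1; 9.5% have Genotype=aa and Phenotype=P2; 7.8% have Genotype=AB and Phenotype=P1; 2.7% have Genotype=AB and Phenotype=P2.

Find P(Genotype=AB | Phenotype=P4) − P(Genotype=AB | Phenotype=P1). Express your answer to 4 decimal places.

P(Phenotype=P4) = 0.049 + 0.052 + 0.075 + 0.064 = 0.240; P(Genotype=AB | Phenotype=P4) = 0.064/0.240 = 0.26667.
P(Phenotype=P1) = 0.085 + 0.059 + 0.035 + 0.078 = 0.257; P(Genotype=AB | Phenotype=P1) = 0.078/0.257 = 0.30350.
Difference = -0.0368.

-0.0368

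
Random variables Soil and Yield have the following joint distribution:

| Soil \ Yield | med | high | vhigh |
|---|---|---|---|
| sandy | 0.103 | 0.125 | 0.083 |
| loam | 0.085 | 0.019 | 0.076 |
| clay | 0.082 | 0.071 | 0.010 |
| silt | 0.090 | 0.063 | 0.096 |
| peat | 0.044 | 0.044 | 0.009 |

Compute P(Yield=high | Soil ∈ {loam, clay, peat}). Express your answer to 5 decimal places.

0.30455

P(Soil=loam) = 0.085 + 0.019 + 0.076 = 0.180.
P(Soil=clay) = 0.082 + 0.071 + 0.010 = 0.163.
P(Soil=peat) = 0.044 + 0.044 + 0.009 = 0.097.
P(Soil ∈ {loam, clay, peat}) = 0.180 + 0.163 + 0.097 = 0.440; P(Yield=high, Soil ∈ {loam, clay, peat}) = 0.019 + 0.071 + 0.044 = 0.134.
P(Yield=high | Soil ∈ {loam, clay, peat}) = 0.134/0.440 = 0.30455.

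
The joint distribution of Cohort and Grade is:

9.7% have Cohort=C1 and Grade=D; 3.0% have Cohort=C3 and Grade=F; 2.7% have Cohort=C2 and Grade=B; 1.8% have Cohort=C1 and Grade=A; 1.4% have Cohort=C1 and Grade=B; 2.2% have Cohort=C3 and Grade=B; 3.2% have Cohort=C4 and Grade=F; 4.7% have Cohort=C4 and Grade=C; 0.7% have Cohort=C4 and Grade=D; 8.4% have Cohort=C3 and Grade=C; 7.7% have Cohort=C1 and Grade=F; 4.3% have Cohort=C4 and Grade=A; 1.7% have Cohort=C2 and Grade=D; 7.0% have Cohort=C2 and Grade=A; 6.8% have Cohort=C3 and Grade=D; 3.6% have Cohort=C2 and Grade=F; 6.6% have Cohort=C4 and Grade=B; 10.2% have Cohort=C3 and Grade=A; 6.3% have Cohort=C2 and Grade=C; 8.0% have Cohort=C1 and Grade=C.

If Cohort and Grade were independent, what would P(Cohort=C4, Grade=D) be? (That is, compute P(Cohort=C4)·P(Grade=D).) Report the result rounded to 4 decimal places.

P(Cohort=C4) = 0.043 + 0.066 + 0.047 + 0.007 + 0.032 = 0.195.
P(Grade=D) = 0.097 + 0.017 + 0.068 + 0.007 = 0.189.
Product: 0.195 × 0.189 = 0.0369.

0.0369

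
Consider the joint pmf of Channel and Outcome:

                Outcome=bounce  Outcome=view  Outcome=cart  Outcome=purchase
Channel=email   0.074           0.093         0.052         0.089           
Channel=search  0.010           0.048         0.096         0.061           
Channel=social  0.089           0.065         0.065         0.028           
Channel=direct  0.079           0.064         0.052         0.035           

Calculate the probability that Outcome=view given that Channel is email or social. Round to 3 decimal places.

P(Channel=email) = 0.074 + 0.093 + 0.052 + 0.089 = 0.308.
P(Channel=social) = 0.089 + 0.065 + 0.065 + 0.028 = 0.247.
P(Channel ∈ {email, social}) = 0.308 + 0.247 = 0.555; P(Outcome=view, Channel ∈ {email, social}) = 0.093 + 0.065 = 0.158.
P(Outcome=view | Channel ∈ {email, social}) = 0.158/0.555 = 0.285.

0.285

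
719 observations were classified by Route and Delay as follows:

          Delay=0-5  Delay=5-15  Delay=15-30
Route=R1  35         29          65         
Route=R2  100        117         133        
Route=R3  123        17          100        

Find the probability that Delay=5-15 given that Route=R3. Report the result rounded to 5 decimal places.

Total with Route=R3: 123 + 17 + 100 = 240.
P(Delay=5-15 | Route=R3) = 17/240 = 0.07083.

0.07083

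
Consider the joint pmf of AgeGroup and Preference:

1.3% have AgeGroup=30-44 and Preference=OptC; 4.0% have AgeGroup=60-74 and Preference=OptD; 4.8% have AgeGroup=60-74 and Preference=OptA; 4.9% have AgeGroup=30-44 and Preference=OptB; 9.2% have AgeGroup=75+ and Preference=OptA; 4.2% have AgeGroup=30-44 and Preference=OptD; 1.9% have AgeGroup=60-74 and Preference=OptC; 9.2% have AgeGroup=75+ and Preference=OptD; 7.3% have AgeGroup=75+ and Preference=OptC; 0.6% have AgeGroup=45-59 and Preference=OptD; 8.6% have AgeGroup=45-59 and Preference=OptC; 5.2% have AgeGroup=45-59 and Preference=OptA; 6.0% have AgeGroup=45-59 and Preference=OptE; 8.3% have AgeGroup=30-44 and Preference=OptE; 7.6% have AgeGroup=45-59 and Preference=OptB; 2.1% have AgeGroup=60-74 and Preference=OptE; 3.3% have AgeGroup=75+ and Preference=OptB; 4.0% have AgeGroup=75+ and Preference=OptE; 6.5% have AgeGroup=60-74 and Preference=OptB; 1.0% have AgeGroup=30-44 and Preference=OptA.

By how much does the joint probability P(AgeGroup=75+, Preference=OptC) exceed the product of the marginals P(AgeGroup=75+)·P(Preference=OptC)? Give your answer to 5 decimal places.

P(AgeGroup=75+) = 0.092 + 0.033 + 0.073 + 0.092 + 0.040 = 0.330.
P(Preference=OptC) = 0.013 + 0.086 + 0.019 + 0.073 = 0.191.
P(AgeGroup=75+, Preference=OptC) − P(AgeGroup=75+)P(Preference=OptC) = 0.073 − 0.330×0.191 = 0.00997.

0.00997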